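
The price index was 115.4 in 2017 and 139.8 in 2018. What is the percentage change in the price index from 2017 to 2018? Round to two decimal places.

21.14%

Change = (139.8 − 115.4) / 115.4 × 100
       = 24.4 / 115.4 × 100 = 21.1438%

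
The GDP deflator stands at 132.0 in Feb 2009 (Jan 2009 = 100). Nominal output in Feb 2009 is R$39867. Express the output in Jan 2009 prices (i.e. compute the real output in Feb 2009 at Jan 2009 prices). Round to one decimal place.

Real = Nominal ÷ (Index/100) = 39867 ÷ (132.0/100)
     = 39867 ÷ 1.320 = 30202.2727

30202.3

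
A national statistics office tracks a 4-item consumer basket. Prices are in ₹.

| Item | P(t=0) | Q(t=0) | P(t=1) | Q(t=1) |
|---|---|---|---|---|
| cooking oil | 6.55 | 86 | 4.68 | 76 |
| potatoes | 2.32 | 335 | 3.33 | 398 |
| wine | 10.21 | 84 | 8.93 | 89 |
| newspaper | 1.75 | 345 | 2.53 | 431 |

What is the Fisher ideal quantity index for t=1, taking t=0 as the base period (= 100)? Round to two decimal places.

111.79

Laspeyres component (base-period weights):
ΣP(t=0)Q(t=1) = 6.55×76 + 2.32×398 + 10.21×89 + 1.75×431 = 497.8 + 923.36 + 908.69 + 754.25 = 3084.1
ΣP(t=0)Q(t=0) = 6.55×86 + 2.32×335 + 10.21×84 + 1.75×345 = 563.3 + 777.2 + 857.64 + 603.75 = 2801.89
L = 3084.1 / 2801.89 × 100 = 110.0721
Paasche component (current-period weights):
ΣP(t=1)Q(t=1) = 4.68×76 + 3.33×398 + 8.93×89 + 2.53×431 = 355.68 + 1325.34 + 794.77 + 1090.43 = 3566.22
ΣP(t=1)Q(t=0) = 4.68×86 + 3.33×335 + 8.93×84 + 2.53×345 = 402.48 + 1115.55 + 750.12 + 872.85 = 3141
P = 3566.22 / 3141 × 100 = 113.5377
Fisher = √(L × P) = √(110.0721 × 113.5377) = 111.7915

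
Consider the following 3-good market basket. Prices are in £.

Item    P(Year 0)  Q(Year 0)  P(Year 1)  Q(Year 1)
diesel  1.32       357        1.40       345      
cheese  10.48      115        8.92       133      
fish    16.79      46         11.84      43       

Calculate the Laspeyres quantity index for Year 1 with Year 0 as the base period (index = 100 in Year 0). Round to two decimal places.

Laspeyres quantity index uses base-period prices as weights.
ΣP(Year 0)·Q(Year 1) = 1.32×345 + 10.48×133 + 16.79×43 = 455.4 + 1393.84 + 721.97 = 2571.21
ΣP(Year 0)·Q(Year 0) = 1.32×357 + 10.48×115 + 16.79×46 = 471.24 + 1205.2 + 772.34 = 2448.78
Index = 2571.21 / 2448.78 × 100 = 104.9996

105.00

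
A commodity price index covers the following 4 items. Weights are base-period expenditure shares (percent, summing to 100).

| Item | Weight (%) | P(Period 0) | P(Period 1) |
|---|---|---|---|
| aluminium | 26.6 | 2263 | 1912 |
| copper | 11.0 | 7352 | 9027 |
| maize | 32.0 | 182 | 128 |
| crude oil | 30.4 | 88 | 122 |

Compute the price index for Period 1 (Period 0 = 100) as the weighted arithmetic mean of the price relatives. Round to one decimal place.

100.6

aluminium: 26.6 × (1912/2263) = 26.6 × 0.844896 = 22.4742
copper: 11.0 × (9027/7352) = 11.0 × 1.227829 = 13.5061
maize: 32.0 × (128/182) = 32.0 × 0.703297 = 22.5055
crude oil: 30.4 × (122/88) = 30.4 × 1.386364 = 42.1455
Index = Σ wᵢ·(p₁ᵢ/p₀ᵢ) = 22.4742 + 13.5061 + 22.5055 + 42.1455 = 100.6313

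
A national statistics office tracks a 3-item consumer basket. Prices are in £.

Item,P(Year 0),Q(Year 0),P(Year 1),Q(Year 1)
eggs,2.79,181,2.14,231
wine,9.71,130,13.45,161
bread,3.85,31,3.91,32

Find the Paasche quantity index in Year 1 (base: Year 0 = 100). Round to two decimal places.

Paasche quantity index uses current-period prices as weights.
ΣP(Year 1)·Q(Year 1) = 2.14×231 + 13.45×161 + 3.91×32 = 494.34 + 2165.45 + 125.12 = 2784.91
ΣP(Year 1)·Q(Year 0) = 2.14×181 + 13.45×130 + 3.91×31 = 387.34 + 1748.5 + 121.21 = 2257.05
Index = 2784.91 / 2257.05 × 100 = 123.3872

123.39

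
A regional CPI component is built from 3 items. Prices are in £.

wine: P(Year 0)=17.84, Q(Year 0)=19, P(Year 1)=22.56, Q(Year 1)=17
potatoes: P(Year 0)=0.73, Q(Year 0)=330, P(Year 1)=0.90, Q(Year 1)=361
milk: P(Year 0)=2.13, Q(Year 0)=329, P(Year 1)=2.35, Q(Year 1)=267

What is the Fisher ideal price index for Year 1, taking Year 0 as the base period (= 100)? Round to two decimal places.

117.34

Laspeyres component (base-period weights):
ΣP(Year 1)Q(Year 0) = 22.56×19 + 0.90×330 + 2.35×329 = 428.64 + 297 + 773.15 = 1498.79
ΣP(Year 0)Q(Year 0) = 17.84×19 + 0.73×330 + 2.13×329 = 338.96 + 240.9 + 700.77 = 1280.63
L = 1498.79 / 1280.63 × 100 = 117.0354
Paasche component (current-period weights):
ΣP(Year 1)Q(Year 1) = 22.56×17 + 0.90×361 + 2.35×267 = 383.52 + 324.9 + 627.45 = 1335.87
ΣP(Year 0)Q(Year 1) = 17.84×17 + 0.73×361 + 2.13×267 = 303.28 + 263.53 + 568.71 = 1135.52
P = 1335.87 / 1135.52 × 100 = 117.6439
Fisher = √(L × P) = √(117.0354 × 117.6439) = 117.3392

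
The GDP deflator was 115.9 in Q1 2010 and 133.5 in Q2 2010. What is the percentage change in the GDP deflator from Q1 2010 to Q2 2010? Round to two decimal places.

15.19%

Change = (133.5 − 115.9) / 115.9 × 100
       = 17.6 / 115.9 × 100 = 15.1855%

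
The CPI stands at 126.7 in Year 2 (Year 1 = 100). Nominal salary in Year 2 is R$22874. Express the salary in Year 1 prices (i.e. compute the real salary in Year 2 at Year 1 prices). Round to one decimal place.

Real = Nominal ÷ (Index/100) = 22874 ÷ (126.7/100)
     = 22874 ÷ 1.267 = 18053.6701

18053.7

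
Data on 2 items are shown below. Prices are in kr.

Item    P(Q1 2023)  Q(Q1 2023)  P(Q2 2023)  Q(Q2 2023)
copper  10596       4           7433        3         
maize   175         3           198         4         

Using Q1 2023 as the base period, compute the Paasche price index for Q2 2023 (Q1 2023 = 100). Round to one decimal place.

71.1

Paasche price index uses current-period quantities as weights.
ΣP(Q2 2023)·Q(Q2 2023) = 7433×3 + 198×4 = 22299 + 792 = 23091
ΣP(Q1 2023)·Q(Q2 2023) = 10596×3 + 175×4 = 31788 + 700 = 32488
Index = 23091 / 32488 × 100 = 71.0755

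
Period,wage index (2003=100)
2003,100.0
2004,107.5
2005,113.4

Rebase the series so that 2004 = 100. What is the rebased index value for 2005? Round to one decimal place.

Rebased(2005) = 113.4 / 107.5 × 100 = 105.4884

105.5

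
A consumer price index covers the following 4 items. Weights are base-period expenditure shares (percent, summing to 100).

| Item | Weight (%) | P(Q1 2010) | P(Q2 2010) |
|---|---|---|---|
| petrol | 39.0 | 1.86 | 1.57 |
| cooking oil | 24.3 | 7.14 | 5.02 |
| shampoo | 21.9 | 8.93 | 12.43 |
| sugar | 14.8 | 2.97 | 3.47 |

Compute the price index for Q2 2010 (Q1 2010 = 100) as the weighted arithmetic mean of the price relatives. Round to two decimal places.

petrol: 39.0 × (1.57/1.86) = 39.0 × 0.844086 = 32.9194
cooking oil: 24.3 × (5.02/7.14) = 24.3 × 0.703081 = 17.0849
shampoo: 21.9 × (12.43/8.93) = 21.9 × 1.391937 = 30.4834
sugar: 14.8 × (3.47/2.97) = 14.8 × 1.168350 = 17.2916
Index = Σ wᵢ·(p₁ᵢ/p₀ᵢ) = 32.9194 + 17.0849 + 30.4834 + 17.2916 = 97.7792

97.78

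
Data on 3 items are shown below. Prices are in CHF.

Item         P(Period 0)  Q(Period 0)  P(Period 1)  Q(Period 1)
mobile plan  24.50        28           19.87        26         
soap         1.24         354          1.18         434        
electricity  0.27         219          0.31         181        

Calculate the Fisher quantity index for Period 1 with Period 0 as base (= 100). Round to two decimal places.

103.74

Laspeyres component (base-period weights):
ΣP(Period 0)Q(Period 1) = 24.50×26 + 1.24×434 + 0.27×181 = 637 + 538.16 + 48.87 = 1224.03
ΣP(Period 0)Q(Period 0) = 24.50×28 + 1.24×354 + 0.27×219 = 686 + 438.96 + 59.13 = 1184.09
L = 1224.03 / 1184.09 × 100 = 103.3731
Paasche component (current-period weights):
ΣP(Period 1)Q(Period 1) = 19.87×26 + 1.18×434 + 0.31×181 = 516.62 + 512.12 + 56.11 = 1084.85
ΣP(Period 1)Q(Period 0) = 19.87×28 + 1.18×354 + 0.31×219 = 556.36 + 417.72 + 67.89 = 1041.97
P = 1084.85 / 1041.97 × 100 = 104.1153
Fisher = √(L × P) = √(103.3731 × 104.1153) = 103.7435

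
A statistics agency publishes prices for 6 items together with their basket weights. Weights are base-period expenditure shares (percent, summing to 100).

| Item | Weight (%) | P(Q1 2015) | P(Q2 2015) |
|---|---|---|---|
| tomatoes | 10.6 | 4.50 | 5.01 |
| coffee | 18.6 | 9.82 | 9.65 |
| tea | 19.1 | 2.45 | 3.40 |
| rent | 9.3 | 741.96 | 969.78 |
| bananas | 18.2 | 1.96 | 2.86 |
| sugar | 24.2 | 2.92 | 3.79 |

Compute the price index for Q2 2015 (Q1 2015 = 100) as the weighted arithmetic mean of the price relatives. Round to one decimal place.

126.7

tomatoes: 10.6 × (5.01/4.50) = 10.6 × 1.113333 = 11.8013
coffee: 18.6 × (9.65/9.82) = 18.6 × 0.982688 = 18.2780
tea: 19.1 × (3.40/2.45) = 19.1 × 1.387755 = 26.5061
rent: 9.3 × (969.78/741.96) = 9.3 × 1.307052 = 12.1556
bananas: 18.2 × (2.86/1.96) = 18.2 × 1.459184 = 26.5571
sugar: 24.2 × (3.79/2.92) = 24.2 × 1.297945 = 31.4103
Index = Σ wᵢ·(p₁ᵢ/p₀ᵢ) = 11.8013 + 18.2780 + 26.5061 + 12.1556 + 26.5571 + 31.4103 = 126.7085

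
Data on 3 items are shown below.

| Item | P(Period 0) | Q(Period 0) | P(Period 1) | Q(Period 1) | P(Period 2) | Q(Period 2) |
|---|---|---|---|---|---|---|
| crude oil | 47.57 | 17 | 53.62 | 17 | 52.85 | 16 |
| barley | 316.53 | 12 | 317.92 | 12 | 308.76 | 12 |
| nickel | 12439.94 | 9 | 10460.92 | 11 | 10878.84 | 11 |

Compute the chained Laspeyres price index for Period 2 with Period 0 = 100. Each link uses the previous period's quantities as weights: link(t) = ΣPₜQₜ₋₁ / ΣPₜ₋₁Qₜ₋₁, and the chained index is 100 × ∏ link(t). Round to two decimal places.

Link Period 0→Period 1:
ΣP(Period 1)Q(Period 0) = 53.62×17 + 317.92×12 + 10460.92×9 = 911.54 + 3815.04 + 94148.28 = 98874.86
ΣP(Period 0)Q(Period 0) = 47.57×17 + 316.53×12 + 12439.94×9 = 808.69 + 3798.36 + 111959.46 = 116566.51
link = 98874.86/116566.51 = 0.848227
Link Period 1→Period 2:
ΣP(Period 2)Q(Period 1) = 52.85×17 + 308.76×12 + 10878.84×11 = 898.45 + 3705.12 + 119667.24 = 124270.81
ΣP(Period 1)Q(Period 1) = 53.62×17 + 317.92×12 + 10460.92×11 = 911.54 + 3815.04 + 115070.12 = 119796.7
link = 124270.81/119796.7 = 1.037348
Chained index = 100 × 0.848227 × 1.037348 = 87.9906

87.99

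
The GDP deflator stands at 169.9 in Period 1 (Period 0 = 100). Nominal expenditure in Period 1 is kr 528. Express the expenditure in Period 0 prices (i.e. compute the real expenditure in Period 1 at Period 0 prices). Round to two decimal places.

310.77

Real = Nominal ÷ (Index/100) = 528 ÷ (169.9/100)
     = 528 ÷ 1.699 = 310.7710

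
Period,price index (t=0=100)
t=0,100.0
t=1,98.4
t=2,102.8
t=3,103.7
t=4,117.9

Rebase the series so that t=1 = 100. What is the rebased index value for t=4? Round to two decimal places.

119.82

Rebased(t=4) = 117.9 / 98.4 × 100 = 119.8171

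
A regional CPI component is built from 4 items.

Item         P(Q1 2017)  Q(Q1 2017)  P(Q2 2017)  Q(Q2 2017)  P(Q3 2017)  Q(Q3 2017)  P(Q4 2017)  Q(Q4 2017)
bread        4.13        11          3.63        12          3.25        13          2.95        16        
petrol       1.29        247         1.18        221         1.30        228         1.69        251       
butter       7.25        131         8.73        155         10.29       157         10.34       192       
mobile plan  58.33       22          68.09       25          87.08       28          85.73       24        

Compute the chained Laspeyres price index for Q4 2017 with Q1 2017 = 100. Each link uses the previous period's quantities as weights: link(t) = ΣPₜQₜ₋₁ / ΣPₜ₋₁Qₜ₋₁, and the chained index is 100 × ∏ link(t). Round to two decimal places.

141.39

Link Q1 2017→Q2 2017:
ΣP(Q2 2017)Q(Q1 2017) = 3.63×11 + 1.18×247 + 8.73×131 + 68.09×22 = 39.93 + 291.46 + 1143.63 + 1497.98 = 2973
ΣP(Q1 2017)Q(Q1 2017) = 4.13×11 + 1.29×247 + 7.25×131 + 58.33×22 = 45.43 + 318.63 + 949.75 + 1283.26 = 2597.07
link = 2973/2597.07 = 1.144752
Link Q2 2017→Q3 2017:
ΣP(Q3 2017)Q(Q2 2017) = 3.25×12 + 1.30×221 + 10.29×155 + 87.08×25 = 39 + 287.3 + 1594.95 + 2177 = 4098.25
ΣP(Q2 2017)Q(Q2 2017) = 3.63×12 + 1.18×221 + 8.73×155 + 68.09×25 = 43.56 + 260.78 + 1353.15 + 1702.25 = 3359.74
link = 4098.25/3359.74 = 1.219812
Link Q3 2017→Q4 2017:
ΣP(Q4 2017)Q(Q3 2017) = 2.95×13 + 1.69×228 + 10.34×157 + 85.73×28 = 38.35 + 385.32 + 1623.38 + 2400.44 = 4447.49
ΣP(Q3 2017)Q(Q3 2017) = 3.25×13 + 1.30×228 + 10.29×157 + 87.08×28 = 42.25 + 296.4 + 1615.53 + 2438.24 = 4392.42
link = 4447.49/4392.42 = 1.012538
Chained index = 100 × 1.144752 × 1.219812 × 1.012538 = 141.3888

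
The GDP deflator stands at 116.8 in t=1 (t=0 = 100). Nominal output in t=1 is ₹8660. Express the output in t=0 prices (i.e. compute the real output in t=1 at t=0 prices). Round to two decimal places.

Real = Nominal ÷ (Index/100) = 8660 ÷ (116.8/100)
     = 8660 ÷ 1.168 = 7414.3836

7414.38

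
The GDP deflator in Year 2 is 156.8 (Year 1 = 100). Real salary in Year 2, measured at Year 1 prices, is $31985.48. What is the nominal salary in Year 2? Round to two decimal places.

Nominal = Real × (Index/100) = 31985.48 × (156.8/100)
        = 31985.48 × 1.568 = 50153.2326

50153.23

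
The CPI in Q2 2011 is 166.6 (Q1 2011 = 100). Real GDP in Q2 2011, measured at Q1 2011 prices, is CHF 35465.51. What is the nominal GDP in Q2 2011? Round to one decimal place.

Nominal = Real × (Index/100) = 35465.51 × (166.6/100)
        = 35465.51 × 1.666 = 59085.5397

59085.5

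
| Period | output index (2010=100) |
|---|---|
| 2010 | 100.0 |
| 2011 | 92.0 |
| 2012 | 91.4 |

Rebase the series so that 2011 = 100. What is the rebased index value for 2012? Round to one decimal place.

99.3

Rebased(2012) = 91.4 / 92.0 × 100 = 99.3478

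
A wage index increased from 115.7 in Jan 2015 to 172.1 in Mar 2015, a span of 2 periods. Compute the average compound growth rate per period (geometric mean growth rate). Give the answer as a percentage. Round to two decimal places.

Growth factor = (172.1/115.7)^(1/2) = (1.487468)^(1/2) = 1.219618
Growth rate = 1.219618 − 1 = 0.219618 = 21.9618%

21.96%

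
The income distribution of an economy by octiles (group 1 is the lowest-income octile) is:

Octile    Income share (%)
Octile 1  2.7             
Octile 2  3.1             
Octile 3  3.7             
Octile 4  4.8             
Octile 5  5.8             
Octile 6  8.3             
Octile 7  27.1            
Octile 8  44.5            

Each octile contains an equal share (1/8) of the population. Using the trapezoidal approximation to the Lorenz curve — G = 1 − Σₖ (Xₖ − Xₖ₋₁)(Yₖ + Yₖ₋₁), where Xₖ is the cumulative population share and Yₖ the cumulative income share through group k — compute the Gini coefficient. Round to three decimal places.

0.534

Cumulative income shares Yₖ: 0.0270, 0.0580, 0.0950, 0.1430, 0.2010, 0.2840, 0.5550, 1.0000
Σ (Xₖ−Xₖ₋₁)(Yₖ+Yₖ₋₁) = (1/8)(0.0270+0.0000) + (1/8)(0.0580+0.0270) + (1/8)(0.0950+0.0580) + (1/8)(0.1430+0.0950) + (1/8)(0.2010+0.1430) + (1/8)(0.2840+0.2010) + (1/8)(0.5550+0.2840) + (1/8)(1.0000+0.5550)
  = 0.0034 + 0.0106 + 0.0191 + 0.0298 + 0.0430 + 0.0606 + 0.1049 + 0.1944 = 0.4658
G = 1 − 0.4658 = 0.5342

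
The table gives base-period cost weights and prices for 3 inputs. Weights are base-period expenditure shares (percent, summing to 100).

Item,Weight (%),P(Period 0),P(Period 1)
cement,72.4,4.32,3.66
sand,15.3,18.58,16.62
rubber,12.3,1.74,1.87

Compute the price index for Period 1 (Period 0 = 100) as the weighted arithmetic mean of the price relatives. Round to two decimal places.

cement: 72.4 × (3.66/4.32) = 72.4 × 0.847222 = 61.3389
sand: 15.3 × (16.62/18.58) = 15.3 × 0.894510 = 13.6860
rubber: 12.3 × (1.87/1.74) = 12.3 × 1.074713 = 13.2190
Index = Σ wᵢ·(p₁ᵢ/p₀ᵢ) = 61.3389 + 13.6860 + 13.2190 = 88.2439

88.24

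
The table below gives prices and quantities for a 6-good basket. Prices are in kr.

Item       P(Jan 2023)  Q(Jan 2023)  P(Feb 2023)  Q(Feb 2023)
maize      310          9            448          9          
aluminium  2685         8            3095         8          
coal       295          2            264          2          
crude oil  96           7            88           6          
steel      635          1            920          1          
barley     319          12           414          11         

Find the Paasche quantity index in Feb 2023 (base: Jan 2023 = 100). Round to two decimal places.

Paasche quantity index uses current-period prices as weights.
ΣP(Feb 2023)·Q(Feb 2023) = 448×9 + 3095×8 + 264×2 + 88×6 + 920×1 + 414×11 = 4032 + 24760 + 528 + 528 + 920 + 4554 = 35322
ΣP(Feb 2023)·Q(Jan 2023) = 448×9 + 3095×8 + 264×2 + 88×7 + 920×1 + 414×12 = 4032 + 24760 + 528 + 616 + 920 + 4968 = 35824
Index = 35322 / 35824 × 100 = 98.5987

98.60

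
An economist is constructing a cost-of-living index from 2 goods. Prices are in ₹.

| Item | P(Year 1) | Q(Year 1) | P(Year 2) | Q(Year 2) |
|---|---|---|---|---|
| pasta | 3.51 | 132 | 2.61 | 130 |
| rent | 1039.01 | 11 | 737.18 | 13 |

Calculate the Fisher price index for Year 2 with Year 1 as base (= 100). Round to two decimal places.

Laspeyres component (base-period weights):
ΣP(Year 2)Q(Year 1) = 2.61×132 + 737.18×11 = 344.52 + 8108.98 = 8453.5
ΣP(Year 1)Q(Year 1) = 3.51×132 + 1039.01×11 = 463.32 + 11429.11 = 11892.43
L = 8453.5 / 11892.43 × 100 = 71.0830
Paasche component (current-period weights):
ΣP(Year 2)Q(Year 2) = 2.61×130 + 737.18×13 = 339.3 + 9583.34 = 9922.64
ΣP(Year 1)Q(Year 2) = 3.51×130 + 1039.01×13 = 456.3 + 13507.13 = 13963.43
P = 9922.64 / 13963.43 × 100 = 71.0616
Fisher = √(L × P) = √(71.0830 × 71.0616) = 71.0723

71.07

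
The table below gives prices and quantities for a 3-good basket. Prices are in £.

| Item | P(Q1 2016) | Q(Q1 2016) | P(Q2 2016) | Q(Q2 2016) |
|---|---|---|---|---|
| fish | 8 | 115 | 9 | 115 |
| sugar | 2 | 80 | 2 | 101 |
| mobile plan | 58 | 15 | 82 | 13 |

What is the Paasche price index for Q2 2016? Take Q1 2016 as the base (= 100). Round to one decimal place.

Paasche price index uses current-period quantities as weights.
ΣP(Q2 2016)·Q(Q2 2016) = 9×115 + 2×101 + 82×13 = 1035 + 202 + 1066 = 2303
ΣP(Q1 2016)·Q(Q2 2016) = 8×115 + 2×101 + 58×13 = 920 + 202 + 754 = 1876
Index = 2303 / 1876 × 100 = 122.7612

122.8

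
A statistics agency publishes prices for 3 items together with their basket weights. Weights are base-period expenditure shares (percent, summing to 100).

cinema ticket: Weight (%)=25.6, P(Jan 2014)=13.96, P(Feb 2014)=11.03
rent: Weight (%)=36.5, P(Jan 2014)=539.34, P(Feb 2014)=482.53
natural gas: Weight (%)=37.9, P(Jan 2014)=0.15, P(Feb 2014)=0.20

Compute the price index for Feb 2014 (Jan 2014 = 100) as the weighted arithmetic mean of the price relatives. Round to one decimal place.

103.4

cinema ticket: 25.6 × (11.03/13.96) = 25.6 × 0.790115 = 20.2269
rent: 36.5 × (482.53/539.34) = 36.5 × 0.894668 = 32.6554
natural gas: 37.9 × (0.20/0.15) = 37.9 × 1.333333 = 50.5333
Index = Σ wᵢ·(p₁ᵢ/p₀ᵢ) = 20.2269 + 32.6554 + 50.5333 = 103.4156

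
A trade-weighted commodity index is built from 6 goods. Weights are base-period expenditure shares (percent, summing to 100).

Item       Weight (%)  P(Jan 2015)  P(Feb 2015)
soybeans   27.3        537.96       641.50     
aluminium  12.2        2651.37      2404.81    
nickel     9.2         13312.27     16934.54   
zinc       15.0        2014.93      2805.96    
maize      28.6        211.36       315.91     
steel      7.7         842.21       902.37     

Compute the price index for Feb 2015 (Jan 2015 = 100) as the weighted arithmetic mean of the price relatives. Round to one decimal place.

127.2

soybeans: 27.3 × (641.50/537.96) = 27.3 × 1.192468 = 32.5544
aluminium: 12.2 × (2404.81/2651.37) = 12.2 × 0.907007 = 11.0655
nickel: 9.2 × (16934.54/13312.27) = 9.2 × 1.272100 = 11.7033
zinc: 15.0 × (2805.96/2014.93) = 15.0 × 1.392584 = 20.8888
maize: 28.6 × (315.91/211.36) = 28.6 × 1.494654 = 42.7471
steel: 7.7 × (902.37/842.21) = 7.7 × 1.071431 = 8.2500
Index = Σ wᵢ·(p₁ᵢ/p₀ᵢ) = 32.5544 + 11.0655 + 11.7033 + 20.8888 + 42.7471 + 8.2500 = 127.2091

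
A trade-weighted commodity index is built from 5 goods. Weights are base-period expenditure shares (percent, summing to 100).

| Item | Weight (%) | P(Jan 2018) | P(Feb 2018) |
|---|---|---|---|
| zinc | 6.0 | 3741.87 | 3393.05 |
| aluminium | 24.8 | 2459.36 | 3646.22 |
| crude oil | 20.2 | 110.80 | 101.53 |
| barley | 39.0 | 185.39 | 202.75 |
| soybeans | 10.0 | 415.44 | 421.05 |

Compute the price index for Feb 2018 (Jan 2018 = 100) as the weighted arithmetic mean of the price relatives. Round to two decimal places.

113.51

zinc: 6.0 × (3393.05/3741.87) = 6.0 × 0.906779 = 5.4407
aluminium: 24.8 × (3646.22/2459.36) = 24.8 × 1.482589 = 36.7682
crude oil: 20.2 × (101.53/110.80) = 20.2 × 0.916336 = 18.5100
barley: 39.0 × (202.75/185.39) = 39.0 × 1.093640 = 42.6520
soybeans: 10.0 × (421.05/415.44) = 10.0 × 1.013504 = 10.1350
Index = Σ wᵢ·(p₁ᵢ/p₀ᵢ) = 5.4407 + 36.7682 + 18.5100 + 42.6520 + 10.1350 = 113.5059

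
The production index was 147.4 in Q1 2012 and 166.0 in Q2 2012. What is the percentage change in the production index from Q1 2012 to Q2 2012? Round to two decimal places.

Change = (166.0 − 147.4) / 147.4 × 100
       = 18.6 / 147.4 × 100 = 12.6187%

12.62%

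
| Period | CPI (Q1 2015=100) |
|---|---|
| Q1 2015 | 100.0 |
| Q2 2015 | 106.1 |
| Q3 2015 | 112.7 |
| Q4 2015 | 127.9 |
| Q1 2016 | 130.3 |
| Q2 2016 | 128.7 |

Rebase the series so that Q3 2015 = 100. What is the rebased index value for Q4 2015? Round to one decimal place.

113.5

Rebased(Q4 2015) = 127.9 / 112.7 × 100 = 113.4871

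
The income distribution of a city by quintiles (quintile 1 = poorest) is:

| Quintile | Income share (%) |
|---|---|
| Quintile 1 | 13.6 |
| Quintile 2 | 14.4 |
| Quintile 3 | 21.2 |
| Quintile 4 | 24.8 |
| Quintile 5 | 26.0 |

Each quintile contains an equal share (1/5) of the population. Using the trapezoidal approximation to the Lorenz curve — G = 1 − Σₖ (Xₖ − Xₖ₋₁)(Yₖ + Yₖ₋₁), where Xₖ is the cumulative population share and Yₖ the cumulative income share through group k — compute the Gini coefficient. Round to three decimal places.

Cumulative income shares Yₖ: 0.1360, 0.2800, 0.4920, 0.7400, 1.0000
Σ (Xₖ−Xₖ₋₁)(Yₖ+Yₖ₋₁) = (1/5)(0.1360+0.0000) + (1/5)(0.2800+0.1360) + (1/5)(0.4920+0.2800) + (1/5)(0.7400+0.4920) + (1/5)(1.0000+0.7400)
  = 0.0272 + 0.0832 + 0.1544 + 0.2464 + 0.3480 = 0.8592
G = 1 − 0.8592 = 0.1408

0.141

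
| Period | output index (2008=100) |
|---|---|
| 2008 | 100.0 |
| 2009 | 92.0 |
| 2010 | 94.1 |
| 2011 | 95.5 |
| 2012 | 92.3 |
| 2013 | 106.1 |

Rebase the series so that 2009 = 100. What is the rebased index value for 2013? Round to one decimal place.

Rebased(2013) = 106.1 / 92.0 × 100 = 115.3261

115.3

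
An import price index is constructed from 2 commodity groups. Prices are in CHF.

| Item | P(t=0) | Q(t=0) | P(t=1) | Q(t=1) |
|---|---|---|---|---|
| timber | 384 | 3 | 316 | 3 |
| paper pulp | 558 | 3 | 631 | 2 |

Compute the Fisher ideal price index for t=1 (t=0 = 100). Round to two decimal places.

98.97

Laspeyres component (base-period weights):
ΣP(t=1)Q(t=0) = 316×3 + 631×3 = 948 + 1893 = 2841
ΣP(t=0)Q(t=0) = 384×3 + 558×3 = 1152 + 1674 = 2826
L = 2841 / 2826 × 100 = 100.5308
Paasche component (current-period weights):
ΣP(t=1)Q(t=1) = 316×3 + 631×2 = 948 + 1262 = 2210
ΣP(t=0)Q(t=1) = 384×3 + 558×2 = 1152 + 1116 = 2268
P = 2210 / 2268 × 100 = 97.4427
Fisher = √(L × P) = √(100.5308 × 97.4427) = 98.9747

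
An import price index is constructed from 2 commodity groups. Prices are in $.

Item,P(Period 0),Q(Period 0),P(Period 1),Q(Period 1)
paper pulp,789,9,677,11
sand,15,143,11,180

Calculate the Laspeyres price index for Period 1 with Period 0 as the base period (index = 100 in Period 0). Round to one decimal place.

Laspeyres price index uses base-period quantities as weights.
ΣP(Period 1)·Q(Period 0) = 677×9 + 11×143 = 6093 + 1573 = 7666
ΣP(Period 0)·Q(Period 0) = 789×9 + 15×143 = 7101 + 2145 = 9246
Index = 7666 / 9246 × 100 = 82.9115

82.9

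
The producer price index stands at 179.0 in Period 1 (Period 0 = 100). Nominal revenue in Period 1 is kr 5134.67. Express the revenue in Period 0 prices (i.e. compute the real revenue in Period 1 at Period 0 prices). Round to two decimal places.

Real = Nominal ÷ (Index/100) = 5134.67 ÷ (179.0/100)
     = 5134.67 ÷ 1.790 = 2868.5307

2868.53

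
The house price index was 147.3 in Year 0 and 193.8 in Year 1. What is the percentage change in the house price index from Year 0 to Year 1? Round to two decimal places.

31.57%

Change = (193.8 − 147.3) / 147.3 × 100
       = 46.5 / 147.3 × 100 = 31.5682%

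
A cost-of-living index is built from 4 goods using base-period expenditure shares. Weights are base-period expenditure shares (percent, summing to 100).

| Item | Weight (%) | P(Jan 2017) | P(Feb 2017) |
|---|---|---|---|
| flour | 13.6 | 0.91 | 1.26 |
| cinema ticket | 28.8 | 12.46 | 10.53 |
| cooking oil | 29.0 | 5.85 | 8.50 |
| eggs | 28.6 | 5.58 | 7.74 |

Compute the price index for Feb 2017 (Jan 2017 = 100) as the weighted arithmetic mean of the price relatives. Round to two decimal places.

flour: 13.6 × (1.26/0.91) = 13.6 × 1.384615 = 18.8308
cinema ticket: 28.8 × (10.53/12.46) = 28.8 × 0.845104 = 24.3390
cooking oil: 29.0 × (8.50/5.85) = 29.0 × 1.452991 = 42.1368
eggs: 28.6 × (7.74/5.58) = 28.6 × 1.387097 = 39.6710
Index = Σ wᵢ·(p₁ᵢ/p₀ᵢ) = 18.8308 + 24.3390 + 42.1368 + 39.6710 = 124.9775

124.98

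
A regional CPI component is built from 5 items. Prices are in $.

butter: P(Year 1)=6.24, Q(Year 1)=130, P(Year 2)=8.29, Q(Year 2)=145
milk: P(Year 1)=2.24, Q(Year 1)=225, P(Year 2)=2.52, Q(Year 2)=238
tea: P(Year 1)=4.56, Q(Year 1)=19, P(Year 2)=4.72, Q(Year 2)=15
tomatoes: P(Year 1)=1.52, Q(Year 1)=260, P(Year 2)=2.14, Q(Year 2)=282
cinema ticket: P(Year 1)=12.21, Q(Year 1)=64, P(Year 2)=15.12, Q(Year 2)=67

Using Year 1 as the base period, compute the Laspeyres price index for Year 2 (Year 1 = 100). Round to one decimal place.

126.4

Laspeyres price index uses base-period quantities as weights.
ΣP(Year 2)·Q(Year 1) = 8.29×130 + 2.52×225 + 4.72×19 + 2.14×260 + 15.12×64 = 1077.7 + 567 + 89.68 + 556.4 + 967.68 = 3258.46
ΣP(Year 1)·Q(Year 1) = 6.24×130 + 2.24×225 + 4.56×19 + 1.52×260 + 12.21×64 = 811.2 + 504 + 86.64 + 395.2 + 781.44 = 2578.48
Index = 3258.46 / 2578.48 × 100 = 126.3714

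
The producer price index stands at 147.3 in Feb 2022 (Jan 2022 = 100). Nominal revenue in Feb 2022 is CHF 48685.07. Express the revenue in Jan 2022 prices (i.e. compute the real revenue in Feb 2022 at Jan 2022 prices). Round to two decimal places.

33051.64

Real = Nominal ÷ (Index/100) = 48685.07 ÷ (147.3/100)
     = 48685.07 ÷ 1.473 = 33051.6429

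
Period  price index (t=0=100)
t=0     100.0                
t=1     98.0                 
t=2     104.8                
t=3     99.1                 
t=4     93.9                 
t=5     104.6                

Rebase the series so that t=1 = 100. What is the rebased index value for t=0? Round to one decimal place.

102.0

Rebased(t=0) = 100.0 / 98.0 × 100 = 102.0408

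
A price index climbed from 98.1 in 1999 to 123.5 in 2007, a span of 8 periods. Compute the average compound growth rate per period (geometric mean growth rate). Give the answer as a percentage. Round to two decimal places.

Growth factor = (123.5/98.1)^(1/8) = (1.258919)^(1/8) = 1.029200
Growth rate = 1.029200 − 1 = 0.029200 = 2.9200%

2.92%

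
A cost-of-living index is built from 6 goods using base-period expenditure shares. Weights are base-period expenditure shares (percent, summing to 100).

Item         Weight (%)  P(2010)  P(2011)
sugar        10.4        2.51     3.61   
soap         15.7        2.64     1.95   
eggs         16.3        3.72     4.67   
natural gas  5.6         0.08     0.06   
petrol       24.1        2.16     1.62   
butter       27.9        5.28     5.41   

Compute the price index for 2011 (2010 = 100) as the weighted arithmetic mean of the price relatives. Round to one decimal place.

sugar: 10.4 × (3.61/2.51) = 10.4 × 1.438247 = 14.9578
soap: 15.7 × (1.95/2.64) = 15.7 × 0.738636 = 11.5966
eggs: 16.3 × (4.67/3.72) = 16.3 × 1.255376 = 20.4626
natural gas: 5.6 × (0.06/0.08) = 5.6 × 0.750000 = 4.2000
petrol: 24.1 × (1.62/2.16) = 24.1 × 0.750000 = 18.0750
butter: 27.9 × (5.41/5.28) = 27.9 × 1.024621 = 28.5869
Index = Σ wᵢ·(p₁ᵢ/p₀ᵢ) = 14.9578 + 11.5966 + 20.4626 + 4.2000 + 18.0750 + 28.5869 = 97.8789

97.9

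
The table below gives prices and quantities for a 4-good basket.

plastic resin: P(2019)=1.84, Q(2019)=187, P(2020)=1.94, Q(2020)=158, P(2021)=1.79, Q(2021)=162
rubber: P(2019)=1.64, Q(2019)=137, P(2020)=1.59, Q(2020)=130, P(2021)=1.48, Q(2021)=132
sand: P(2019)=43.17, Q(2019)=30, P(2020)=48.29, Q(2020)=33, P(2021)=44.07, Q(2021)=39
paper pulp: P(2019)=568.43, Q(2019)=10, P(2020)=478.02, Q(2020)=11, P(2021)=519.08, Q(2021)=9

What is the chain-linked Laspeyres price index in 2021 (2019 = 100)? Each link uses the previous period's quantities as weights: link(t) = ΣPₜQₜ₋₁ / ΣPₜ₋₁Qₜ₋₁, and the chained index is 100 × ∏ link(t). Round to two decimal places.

Link 2019→2020:
ΣP(2020)Q(2019) = 1.94×187 + 1.59×137 + 48.29×30 + 478.02×10 = 362.78 + 217.83 + 1448.7 + 4780.2 = 6809.51
ΣP(2019)Q(2019) = 1.84×187 + 1.64×137 + 43.17×30 + 568.43×10 = 344.08 + 224.68 + 1295.1 + 5684.3 = 7548.16
link = 6809.51/7548.16 = 0.902142
Link 2020→2021:
ΣP(2021)Q(2020) = 1.79×158 + 1.48×130 + 44.07×33 + 519.08×11 = 282.82 + 192.4 + 1454.31 + 5709.88 = 7639.41
ΣP(2020)Q(2020) = 1.94×158 + 1.59×130 + 48.29×33 + 478.02×11 = 306.52 + 206.7 + 1593.57 + 5258.22 = 7365.01
link = 7639.41/7365.01 = 1.037257
Chained index = 100 × 0.902142 × 1.037257 = 93.5753

93.58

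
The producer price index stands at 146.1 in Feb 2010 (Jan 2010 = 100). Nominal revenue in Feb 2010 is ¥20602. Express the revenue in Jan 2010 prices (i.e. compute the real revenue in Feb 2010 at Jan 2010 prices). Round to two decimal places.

14101.30

Real = Nominal ÷ (Index/100) = 20602 ÷ (146.1/100)
     = 20602 ÷ 1.461 = 14101.3005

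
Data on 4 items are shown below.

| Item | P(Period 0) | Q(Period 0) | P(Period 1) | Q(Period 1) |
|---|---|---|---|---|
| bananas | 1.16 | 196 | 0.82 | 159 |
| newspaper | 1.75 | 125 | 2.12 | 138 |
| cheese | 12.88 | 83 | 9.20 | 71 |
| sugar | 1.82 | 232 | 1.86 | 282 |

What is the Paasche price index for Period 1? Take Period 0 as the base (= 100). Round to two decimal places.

Paasche price index uses current-period quantities as weights.
ΣP(Period 1)·Q(Period 1) = 0.82×159 + 2.12×138 + 9.20×71 + 1.86×282 = 130.38 + 292.56 + 653.2 + 524.52 = 1600.66
ΣP(Period 0)·Q(Period 1) = 1.16×159 + 1.75×138 + 12.88×71 + 1.82×282 = 184.44 + 241.5 + 914.48 + 513.24 = 1853.66
Index = 1600.66 / 1853.66 × 100 = 86.3513

86.35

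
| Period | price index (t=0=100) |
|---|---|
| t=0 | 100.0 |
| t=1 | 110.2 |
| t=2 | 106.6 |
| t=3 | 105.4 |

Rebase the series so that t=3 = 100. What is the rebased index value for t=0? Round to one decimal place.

94.9

Rebased(t=0) = 100.0 / 105.4 × 100 = 94.8767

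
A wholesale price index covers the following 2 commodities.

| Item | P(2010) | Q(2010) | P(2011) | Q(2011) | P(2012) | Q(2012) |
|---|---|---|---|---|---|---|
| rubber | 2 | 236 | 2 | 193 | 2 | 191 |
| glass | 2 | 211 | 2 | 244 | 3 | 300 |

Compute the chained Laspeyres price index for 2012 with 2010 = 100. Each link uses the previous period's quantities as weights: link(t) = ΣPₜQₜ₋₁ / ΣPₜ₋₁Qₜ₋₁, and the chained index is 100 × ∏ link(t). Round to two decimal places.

127.92

Link 2010→2011:
ΣP(2011)Q(2010) = 2×236 + 2×211 = 472 + 422 = 894
ΣP(2010)Q(2010) = 2×236 + 2×211 = 472 + 422 = 894
link = 894/894 = 1.000000
Link 2011→2012:
ΣP(2012)Q(2011) = 2×193 + 3×244 = 386 + 732 = 1118
ΣP(2011)Q(2011) = 2×193 + 2×244 = 386 + 488 = 874
link = 1118/874 = 1.279176
Chained index = 100 × 1.000000 × 1.279176 = 127.9176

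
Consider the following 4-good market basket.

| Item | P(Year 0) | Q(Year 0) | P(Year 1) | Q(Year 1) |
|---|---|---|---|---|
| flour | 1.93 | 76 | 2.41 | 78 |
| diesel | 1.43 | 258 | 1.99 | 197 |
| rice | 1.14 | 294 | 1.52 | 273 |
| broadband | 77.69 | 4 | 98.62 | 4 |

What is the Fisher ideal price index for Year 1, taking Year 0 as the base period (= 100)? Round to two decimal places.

Laspeyres component (base-period weights):
ΣP(Year 1)Q(Year 0) = 2.41×76 + 1.99×258 + 1.52×294 + 98.62×4 = 183.16 + 513.42 + 446.88 + 394.48 = 1537.94
ΣP(Year 0)Q(Year 0) = 1.93×76 + 1.43×258 + 1.14×294 + 77.69×4 = 146.68 + 368.94 + 335.16 + 310.76 = 1161.54
L = 1537.94 / 1161.54 × 100 = 132.4053
Paasche component (current-period weights):
ΣP(Year 1)Q(Year 1) = 2.41×78 + 1.99×197 + 1.52×273 + 98.62×4 = 187.98 + 392.03 + 414.96 + 394.48 = 1389.45
ΣP(Year 0)Q(Year 1) = 1.93×78 + 1.43×197 + 1.14×273 + 77.69×4 = 150.54 + 281.71 + 311.22 + 310.76 = 1054.23
P = 1389.45 / 1054.23 × 100 = 131.7976
Fisher = √(L × P) = √(132.4053 × 131.7976) = 132.1011

132.10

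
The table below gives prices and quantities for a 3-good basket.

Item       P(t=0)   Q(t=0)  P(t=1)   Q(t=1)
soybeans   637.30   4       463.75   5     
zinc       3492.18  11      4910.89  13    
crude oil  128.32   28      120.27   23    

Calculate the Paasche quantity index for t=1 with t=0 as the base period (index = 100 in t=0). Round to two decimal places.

116.35

Paasche quantity index uses current-period prices as weights.
ΣP(t=1)·Q(t=1) = 463.75×5 + 4910.89×13 + 120.27×23 = 2318.75 + 63841.57 + 2766.21 = 68926.53
ΣP(t=1)·Q(t=0) = 463.75×4 + 4910.89×11 + 120.27×28 = 1855 + 54019.79 + 3367.56 = 59242.35
Index = 68926.53 / 59242.35 × 100 = 116.3467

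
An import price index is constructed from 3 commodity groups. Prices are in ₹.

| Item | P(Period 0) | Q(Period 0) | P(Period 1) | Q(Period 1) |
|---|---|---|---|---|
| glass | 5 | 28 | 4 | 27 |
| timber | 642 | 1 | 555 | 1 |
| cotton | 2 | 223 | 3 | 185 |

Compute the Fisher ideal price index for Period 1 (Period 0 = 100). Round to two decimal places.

Laspeyres component (base-period weights):
ΣP(Period 1)Q(Period 0) = 4×28 + 555×1 + 3×223 = 112 + 555 + 669 = 1336
ΣP(Period 0)Q(Period 0) = 5×28 + 642×1 + 2×223 = 140 + 642 + 446 = 1228
L = 1336 / 1228 × 100 = 108.7948
Paasche component (current-period weights):
ΣP(Period 1)Q(Period 1) = 4×27 + 555×1 + 3×185 = 108 + 555 + 555 = 1218
ΣP(Period 0)Q(Period 1) = 5×27 + 642×1 + 2×185 = 135 + 642 + 370 = 1147
P = 1218 / 1147 × 100 = 106.1901
Fisher = √(L × P) = √(108.7948 × 106.1901) = 107.4845

107.48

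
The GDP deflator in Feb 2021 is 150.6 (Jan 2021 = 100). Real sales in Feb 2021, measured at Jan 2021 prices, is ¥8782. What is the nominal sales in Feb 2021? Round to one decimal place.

13225.7

Nominal = Real × (Index/100) = 8782 × (150.6/100)
        = 8782 × 1.506 = 13225.6920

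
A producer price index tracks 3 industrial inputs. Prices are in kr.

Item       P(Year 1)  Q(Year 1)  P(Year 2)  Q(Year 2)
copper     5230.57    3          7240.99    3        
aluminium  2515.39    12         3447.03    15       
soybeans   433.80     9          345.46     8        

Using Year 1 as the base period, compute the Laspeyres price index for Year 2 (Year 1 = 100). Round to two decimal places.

Laspeyres price index uses base-period quantities as weights.
ΣP(Year 2)·Q(Year 1) = 7240.99×3 + 3447.03×12 + 345.46×9 = 21722.97 + 41364.36 + 3109.14 = 66196.47
ΣP(Year 1)·Q(Year 1) = 5230.57×3 + 2515.39×12 + 433.80×9 = 15691.71 + 30184.68 + 3904.2 = 49780.59
Index = 66196.47 / 49780.59 × 100 = 132.9765

132.98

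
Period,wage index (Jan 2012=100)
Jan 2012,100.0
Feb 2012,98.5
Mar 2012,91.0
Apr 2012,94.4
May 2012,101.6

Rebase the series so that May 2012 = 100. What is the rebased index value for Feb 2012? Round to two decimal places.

96.95

Rebased(Feb 2012) = 98.5 / 101.6 × 100 = 96.9488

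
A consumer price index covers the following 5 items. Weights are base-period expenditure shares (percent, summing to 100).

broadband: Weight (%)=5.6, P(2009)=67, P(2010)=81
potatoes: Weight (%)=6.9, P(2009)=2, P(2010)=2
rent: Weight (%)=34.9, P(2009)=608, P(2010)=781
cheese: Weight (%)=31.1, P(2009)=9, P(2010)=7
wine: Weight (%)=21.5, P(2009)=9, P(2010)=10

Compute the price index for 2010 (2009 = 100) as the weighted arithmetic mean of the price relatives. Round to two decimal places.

broadband: 5.6 × (81/67) = 5.6 × 1.208955 = 6.7701
potatoes: 6.9 × (2/2) = 6.9 × 1.000000 = 6.9000
rent: 34.9 × (781/608) = 34.9 × 1.284539 = 44.8304
cheese: 31.1 × (7/9) = 31.1 × 0.777778 = 24.1889
wine: 21.5 × (10/9) = 21.5 × 1.111111 = 23.8889
Index = Σ wᵢ·(p₁ᵢ/p₀ᵢ) = 6.7701 + 6.9000 + 44.8304 + 24.1889 + 23.8889 = 106.5784

106.58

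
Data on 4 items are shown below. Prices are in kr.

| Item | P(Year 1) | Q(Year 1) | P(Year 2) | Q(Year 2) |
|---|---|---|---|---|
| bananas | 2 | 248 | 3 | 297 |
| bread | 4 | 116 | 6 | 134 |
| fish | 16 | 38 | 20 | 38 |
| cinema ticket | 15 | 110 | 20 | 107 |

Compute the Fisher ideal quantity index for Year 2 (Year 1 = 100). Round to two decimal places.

Laspeyres component (base-period weights):
ΣP(Year 1)Q(Year 2) = 2×297 + 4×134 + 16×38 + 15×107 = 594 + 536 + 608 + 1605 = 3343
ΣP(Year 1)Q(Year 1) = 2×248 + 4×116 + 16×38 + 15×110 = 496 + 464 + 608 + 1650 = 3218
L = 3343 / 3218 × 100 = 103.8844
Paasche component (current-period weights):
ΣP(Year 2)Q(Year 2) = 3×297 + 6×134 + 20×38 + 20×107 = 891 + 804 + 760 + 2140 = 4595
ΣP(Year 2)Q(Year 1) = 3×248 + 6×116 + 20×38 + 20×110 = 744 + 696 + 760 + 2200 = 4400
P = 4595 / 4400 × 100 = 104.4318
Fisher = √(L × P) = √(103.8844 × 104.4318) = 104.1577

104.16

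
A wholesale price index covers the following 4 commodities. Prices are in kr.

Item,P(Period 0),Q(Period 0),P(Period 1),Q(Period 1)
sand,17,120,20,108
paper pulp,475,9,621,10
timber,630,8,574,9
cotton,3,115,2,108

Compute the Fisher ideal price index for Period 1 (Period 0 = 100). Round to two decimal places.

Laspeyres component (base-period weights):
ΣP(Period 1)Q(Period 0) = 20×120 + 621×9 + 574×8 + 2×115 = 2400 + 5589 + 4592 + 230 = 12811
ΣP(Period 0)Q(Period 0) = 17×120 + 475×9 + 630×8 + 3×115 = 2040 + 4275 + 5040 + 345 = 11700
L = 12811 / 11700 × 100 = 109.4957
Paasche component (current-period weights):
ΣP(Period 1)Q(Period 1) = 20×108 + 621×10 + 574×9 + 2×108 = 2160 + 6210 + 5166 + 216 = 13752
ΣP(Period 0)Q(Period 1) = 17×108 + 475×10 + 630×9 + 3×108 = 1836 + 4750 + 5670 + 324 = 12580
P = 13752 / 12580 × 100 = 109.3164
Fisher = √(L × P) = √(109.4957 × 109.3164) = 109.4060

109.41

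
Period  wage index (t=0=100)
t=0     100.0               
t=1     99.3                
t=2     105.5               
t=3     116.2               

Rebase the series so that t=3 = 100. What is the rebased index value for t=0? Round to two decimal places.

86.06

Rebased(t=0) = 100.0 / 116.2 × 100 = 86.0585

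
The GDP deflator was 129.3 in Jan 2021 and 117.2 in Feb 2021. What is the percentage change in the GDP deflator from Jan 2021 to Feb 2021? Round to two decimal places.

-9.36%

Change = (117.2 − 129.3) / 129.3 × 100
       = -12.1 / 129.3 × 100 = -9.3581%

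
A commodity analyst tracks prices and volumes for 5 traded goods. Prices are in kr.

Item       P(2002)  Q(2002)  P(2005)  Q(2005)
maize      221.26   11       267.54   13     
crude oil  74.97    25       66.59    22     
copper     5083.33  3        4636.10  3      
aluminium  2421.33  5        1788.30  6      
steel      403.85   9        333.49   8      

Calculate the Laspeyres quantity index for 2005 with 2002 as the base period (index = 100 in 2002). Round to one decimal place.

106.3

Laspeyres quantity index uses base-period prices as weights.
ΣP(2002)·Q(2005) = 221.26×13 + 74.97×22 + 5083.33×3 + 2421.33×6 + 403.85×8 = 2876.38 + 1649.34 + 15249.99 + 14527.98 + 3230.8 = 37534.49
ΣP(2002)·Q(2002) = 221.26×11 + 74.97×25 + 5083.33×3 + 2421.33×5 + 403.85×9 = 2433.86 + 1874.25 + 15249.99 + 12106.65 + 3634.65 = 35299.4
Index = 37534.49 / 35299.4 × 100 = 106.3318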